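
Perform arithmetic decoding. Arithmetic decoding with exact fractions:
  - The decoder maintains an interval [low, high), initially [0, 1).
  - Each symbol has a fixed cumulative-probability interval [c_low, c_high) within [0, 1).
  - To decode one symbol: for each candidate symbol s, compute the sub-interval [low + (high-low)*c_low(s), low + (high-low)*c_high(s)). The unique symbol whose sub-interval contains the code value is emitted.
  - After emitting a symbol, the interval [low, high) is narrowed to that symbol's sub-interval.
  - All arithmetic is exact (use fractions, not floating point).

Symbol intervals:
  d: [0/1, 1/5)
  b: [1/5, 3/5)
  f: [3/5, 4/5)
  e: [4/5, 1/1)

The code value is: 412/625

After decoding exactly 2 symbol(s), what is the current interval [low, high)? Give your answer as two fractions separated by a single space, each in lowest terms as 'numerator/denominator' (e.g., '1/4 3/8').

Step 1: interval [0/1, 1/1), width = 1/1 - 0/1 = 1/1
  'd': [0/1 + 1/1*0/1, 0/1 + 1/1*1/5) = [0/1, 1/5)
  'b': [0/1 + 1/1*1/5, 0/1 + 1/1*3/5) = [1/5, 3/5)
  'f': [0/1 + 1/1*3/5, 0/1 + 1/1*4/5) = [3/5, 4/5) <- contains code 412/625
  'e': [0/1 + 1/1*4/5, 0/1 + 1/1*1/1) = [4/5, 1/1)
  emit 'f', narrow to [3/5, 4/5)
Step 2: interval [3/5, 4/5), width = 4/5 - 3/5 = 1/5
  'd': [3/5 + 1/5*0/1, 3/5 + 1/5*1/5) = [3/5, 16/25)
  'b': [3/5 + 1/5*1/5, 3/5 + 1/5*3/5) = [16/25, 18/25) <- contains code 412/625
  'f': [3/5 + 1/5*3/5, 3/5 + 1/5*4/5) = [18/25, 19/25)
  'e': [3/5 + 1/5*4/5, 3/5 + 1/5*1/1) = [19/25, 4/5)
  emit 'b', narrow to [16/25, 18/25)

Answer: 16/25 18/25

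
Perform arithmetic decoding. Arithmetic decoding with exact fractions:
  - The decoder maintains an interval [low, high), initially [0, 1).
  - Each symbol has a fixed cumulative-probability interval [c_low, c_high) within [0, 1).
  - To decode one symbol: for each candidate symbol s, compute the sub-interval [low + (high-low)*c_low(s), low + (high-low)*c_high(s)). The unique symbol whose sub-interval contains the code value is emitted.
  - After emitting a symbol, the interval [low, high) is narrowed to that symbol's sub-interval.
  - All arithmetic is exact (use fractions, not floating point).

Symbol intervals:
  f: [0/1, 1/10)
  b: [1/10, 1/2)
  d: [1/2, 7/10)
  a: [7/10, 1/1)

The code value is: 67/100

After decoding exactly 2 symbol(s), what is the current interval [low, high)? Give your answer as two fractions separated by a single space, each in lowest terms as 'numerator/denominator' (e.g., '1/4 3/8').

Step 1: interval [0/1, 1/1), width = 1/1 - 0/1 = 1/1
  'f': [0/1 + 1/1*0/1, 0/1 + 1/1*1/10) = [0/1, 1/10)
  'b': [0/1 + 1/1*1/10, 0/1 + 1/1*1/2) = [1/10, 1/2)
  'd': [0/1 + 1/1*1/2, 0/1 + 1/1*7/10) = [1/2, 7/10) <- contains code 67/100
  'a': [0/1 + 1/1*7/10, 0/1 + 1/1*1/1) = [7/10, 1/1)
  emit 'd', narrow to [1/2, 7/10)
Step 2: interval [1/2, 7/10), width = 7/10 - 1/2 = 1/5
  'f': [1/2 + 1/5*0/1, 1/2 + 1/5*1/10) = [1/2, 13/25)
  'b': [1/2 + 1/5*1/10, 1/2 + 1/5*1/2) = [13/25, 3/5)
  'd': [1/2 + 1/5*1/2, 1/2 + 1/5*7/10) = [3/5, 16/25)
  'a': [1/2 + 1/5*7/10, 1/2 + 1/5*1/1) = [16/25, 7/10) <- contains code 67/100
  emit 'a', narrow to [16/25, 7/10)

Answer: 16/25 7/10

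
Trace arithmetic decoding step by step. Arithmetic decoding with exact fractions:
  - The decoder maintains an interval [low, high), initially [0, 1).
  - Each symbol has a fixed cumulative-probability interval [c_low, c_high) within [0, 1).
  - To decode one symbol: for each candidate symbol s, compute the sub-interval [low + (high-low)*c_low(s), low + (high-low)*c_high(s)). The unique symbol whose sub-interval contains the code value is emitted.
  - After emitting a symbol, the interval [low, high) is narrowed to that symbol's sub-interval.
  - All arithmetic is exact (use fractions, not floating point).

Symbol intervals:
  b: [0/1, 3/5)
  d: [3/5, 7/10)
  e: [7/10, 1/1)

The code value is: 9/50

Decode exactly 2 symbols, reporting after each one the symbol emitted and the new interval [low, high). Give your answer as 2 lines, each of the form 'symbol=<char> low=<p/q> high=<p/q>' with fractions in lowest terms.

Step 1: interval [0/1, 1/1), width = 1/1 - 0/1 = 1/1
  'b': [0/1 + 1/1*0/1, 0/1 + 1/1*3/5) = [0/1, 3/5) <- contains code 9/50
  'd': [0/1 + 1/1*3/5, 0/1 + 1/1*7/10) = [3/5, 7/10)
  'e': [0/1 + 1/1*7/10, 0/1 + 1/1*1/1) = [7/10, 1/1)
  emit 'b', narrow to [0/1, 3/5)
Step 2: interval [0/1, 3/5), width = 3/5 - 0/1 = 3/5
  'b': [0/1 + 3/5*0/1, 0/1 + 3/5*3/5) = [0/1, 9/25) <- contains code 9/50
  'd': [0/1 + 3/5*3/5, 0/1 + 3/5*7/10) = [9/25, 21/50)
  'e': [0/1 + 3/5*7/10, 0/1 + 3/5*1/1) = [21/50, 3/5)
  emit 'b', narrow to [0/1, 9/25)

Answer: symbol=b low=0/1 high=3/5
symbol=b low=0/1 high=9/25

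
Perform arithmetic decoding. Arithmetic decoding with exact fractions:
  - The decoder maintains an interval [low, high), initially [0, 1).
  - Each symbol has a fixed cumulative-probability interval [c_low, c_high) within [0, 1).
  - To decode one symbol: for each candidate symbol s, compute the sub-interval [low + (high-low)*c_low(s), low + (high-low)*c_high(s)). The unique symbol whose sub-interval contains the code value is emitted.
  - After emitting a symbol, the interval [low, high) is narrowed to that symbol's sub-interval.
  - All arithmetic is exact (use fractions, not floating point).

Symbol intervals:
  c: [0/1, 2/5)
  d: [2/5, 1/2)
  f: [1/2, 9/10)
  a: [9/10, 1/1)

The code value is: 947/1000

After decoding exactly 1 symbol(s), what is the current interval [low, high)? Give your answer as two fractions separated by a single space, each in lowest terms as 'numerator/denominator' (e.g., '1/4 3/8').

Step 1: interval [0/1, 1/1), width = 1/1 - 0/1 = 1/1
  'c': [0/1 + 1/1*0/1, 0/1 + 1/1*2/5) = [0/1, 2/5)
  'd': [0/1 + 1/1*2/5, 0/1 + 1/1*1/2) = [2/5, 1/2)
  'f': [0/1 + 1/1*1/2, 0/1 + 1/1*9/10) = [1/2, 9/10)
  'a': [0/1 + 1/1*9/10, 0/1 + 1/1*1/1) = [9/10, 1/1) <- contains code 947/1000
  emit 'a', narrow to [9/10, 1/1)

Answer: 9/10 1/1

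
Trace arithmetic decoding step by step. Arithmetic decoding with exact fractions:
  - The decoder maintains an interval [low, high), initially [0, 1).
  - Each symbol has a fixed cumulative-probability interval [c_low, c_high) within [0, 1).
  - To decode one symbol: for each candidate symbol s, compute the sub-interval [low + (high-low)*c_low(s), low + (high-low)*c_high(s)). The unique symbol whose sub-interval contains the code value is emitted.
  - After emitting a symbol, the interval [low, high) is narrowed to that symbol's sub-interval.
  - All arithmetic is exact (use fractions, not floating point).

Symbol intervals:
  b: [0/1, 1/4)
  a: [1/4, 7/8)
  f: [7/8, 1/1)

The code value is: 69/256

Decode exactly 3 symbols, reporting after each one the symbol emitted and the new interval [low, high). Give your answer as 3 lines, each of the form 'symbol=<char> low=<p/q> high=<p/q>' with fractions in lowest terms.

Step 1: interval [0/1, 1/1), width = 1/1 - 0/1 = 1/1
  'b': [0/1 + 1/1*0/1, 0/1 + 1/1*1/4) = [0/1, 1/4)
  'a': [0/1 + 1/1*1/4, 0/1 + 1/1*7/8) = [1/4, 7/8) <- contains code 69/256
  'f': [0/1 + 1/1*7/8, 0/1 + 1/1*1/1) = [7/8, 1/1)
  emit 'a', narrow to [1/4, 7/8)
Step 2: interval [1/4, 7/8), width = 7/8 - 1/4 = 5/8
  'b': [1/4 + 5/8*0/1, 1/4 + 5/8*1/4) = [1/4, 13/32) <- contains code 69/256
  'a': [1/4 + 5/8*1/4, 1/4 + 5/8*7/8) = [13/32, 51/64)
  'f': [1/4 + 5/8*7/8, 1/4 + 5/8*1/1) = [51/64, 7/8)
  emit 'b', narrow to [1/4, 13/32)
Step 3: interval [1/4, 13/32), width = 13/32 - 1/4 = 5/32
  'b': [1/4 + 5/32*0/1, 1/4 + 5/32*1/4) = [1/4, 37/128) <- contains code 69/256
  'a': [1/4 + 5/32*1/4, 1/4 + 5/32*7/8) = [37/128, 99/256)
  'f': [1/4 + 5/32*7/8, 1/4 + 5/32*1/1) = [99/256, 13/32)
  emit 'b', narrow to [1/4, 37/128)

Answer: symbol=a low=1/4 high=7/8
symbol=b low=1/4 high=13/32
symbol=b low=1/4 high=37/128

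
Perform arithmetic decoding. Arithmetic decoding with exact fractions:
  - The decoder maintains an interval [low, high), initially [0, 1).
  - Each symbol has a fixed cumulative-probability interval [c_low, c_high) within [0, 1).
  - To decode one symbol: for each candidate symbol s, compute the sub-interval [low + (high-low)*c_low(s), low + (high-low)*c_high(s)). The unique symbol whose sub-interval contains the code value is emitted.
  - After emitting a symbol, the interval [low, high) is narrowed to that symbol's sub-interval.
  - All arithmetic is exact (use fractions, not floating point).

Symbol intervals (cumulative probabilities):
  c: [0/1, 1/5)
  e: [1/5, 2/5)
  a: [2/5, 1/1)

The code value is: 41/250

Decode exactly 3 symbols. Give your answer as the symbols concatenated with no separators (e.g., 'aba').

Step 1: interval [0/1, 1/1), width = 1/1 - 0/1 = 1/1
  'c': [0/1 + 1/1*0/1, 0/1 + 1/1*1/5) = [0/1, 1/5) <- contains code 41/250
  'e': [0/1 + 1/1*1/5, 0/1 + 1/1*2/5) = [1/5, 2/5)
  'a': [0/1 + 1/1*2/5, 0/1 + 1/1*1/1) = [2/5, 1/1)
  emit 'c', narrow to [0/1, 1/5)
Step 2: interval [0/1, 1/5), width = 1/5 - 0/1 = 1/5
  'c': [0/1 + 1/5*0/1, 0/1 + 1/5*1/5) = [0/1, 1/25)
  'e': [0/1 + 1/5*1/5, 0/1 + 1/5*2/5) = [1/25, 2/25)
  'a': [0/1 + 1/5*2/5, 0/1 + 1/5*1/1) = [2/25, 1/5) <- contains code 41/250
  emit 'a', narrow to [2/25, 1/5)
Step 3: interval [2/25, 1/5), width = 1/5 - 2/25 = 3/25
  'c': [2/25 + 3/25*0/1, 2/25 + 3/25*1/5) = [2/25, 13/125)
  'e': [2/25 + 3/25*1/5, 2/25 + 3/25*2/5) = [13/125, 16/125)
  'a': [2/25 + 3/25*2/5, 2/25 + 3/25*1/1) = [16/125, 1/5) <- contains code 41/250
  emit 'a', narrow to [16/125, 1/5)

Answer: caa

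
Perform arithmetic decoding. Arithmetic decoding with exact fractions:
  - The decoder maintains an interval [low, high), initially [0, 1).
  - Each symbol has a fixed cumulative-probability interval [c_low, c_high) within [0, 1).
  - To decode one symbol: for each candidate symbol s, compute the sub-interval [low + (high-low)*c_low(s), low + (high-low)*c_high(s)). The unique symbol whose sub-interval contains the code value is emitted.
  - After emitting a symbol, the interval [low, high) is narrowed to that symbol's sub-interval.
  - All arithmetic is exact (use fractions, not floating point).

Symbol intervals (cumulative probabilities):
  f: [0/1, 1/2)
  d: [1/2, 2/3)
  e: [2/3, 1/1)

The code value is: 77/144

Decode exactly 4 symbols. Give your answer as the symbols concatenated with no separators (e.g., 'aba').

Answer: dffe

Derivation:
Step 1: interval [0/1, 1/1), width = 1/1 - 0/1 = 1/1
  'f': [0/1 + 1/1*0/1, 0/1 + 1/1*1/2) = [0/1, 1/2)
  'd': [0/1 + 1/1*1/2, 0/1 + 1/1*2/3) = [1/2, 2/3) <- contains code 77/144
  'e': [0/1 + 1/1*2/3, 0/1 + 1/1*1/1) = [2/3, 1/1)
  emit 'd', narrow to [1/2, 2/3)
Step 2: interval [1/2, 2/3), width = 2/3 - 1/2 = 1/6
  'f': [1/2 + 1/6*0/1, 1/2 + 1/6*1/2) = [1/2, 7/12) <- contains code 77/144
  'd': [1/2 + 1/6*1/2, 1/2 + 1/6*2/3) = [7/12, 11/18)
  'e': [1/2 + 1/6*2/3, 1/2 + 1/6*1/1) = [11/18, 2/3)
  emit 'f', narrow to [1/2, 7/12)
Step 3: interval [1/2, 7/12), width = 7/12 - 1/2 = 1/12
  'f': [1/2 + 1/12*0/1, 1/2 + 1/12*1/2) = [1/2, 13/24) <- contains code 77/144
  'd': [1/2 + 1/12*1/2, 1/2 + 1/12*2/3) = [13/24, 5/9)
  'e': [1/2 + 1/12*2/3, 1/2 + 1/12*1/1) = [5/9, 7/12)
  emit 'f', narrow to [1/2, 13/24)
Step 4: interval [1/2, 13/24), width = 13/24 - 1/2 = 1/24
  'f': [1/2 + 1/24*0/1, 1/2 + 1/24*1/2) = [1/2, 25/48)
  'd': [1/2 + 1/24*1/2, 1/2 + 1/24*2/3) = [25/48, 19/36)
  'e': [1/2 + 1/24*2/3, 1/2 + 1/24*1/1) = [19/36, 13/24) <- contains code 77/144
  emit 'e', narrow to [19/36, 13/24)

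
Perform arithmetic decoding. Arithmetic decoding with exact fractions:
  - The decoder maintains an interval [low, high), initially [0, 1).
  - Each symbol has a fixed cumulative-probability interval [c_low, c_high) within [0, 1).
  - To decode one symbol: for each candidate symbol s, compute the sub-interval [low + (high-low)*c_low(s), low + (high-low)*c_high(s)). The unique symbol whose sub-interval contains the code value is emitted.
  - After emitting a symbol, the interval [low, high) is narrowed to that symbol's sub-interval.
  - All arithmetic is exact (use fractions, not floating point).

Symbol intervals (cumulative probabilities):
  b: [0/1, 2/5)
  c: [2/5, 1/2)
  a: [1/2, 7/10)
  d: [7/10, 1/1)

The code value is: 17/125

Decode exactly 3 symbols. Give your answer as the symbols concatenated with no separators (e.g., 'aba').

Answer: bbd

Derivation:
Step 1: interval [0/1, 1/1), width = 1/1 - 0/1 = 1/1
  'b': [0/1 + 1/1*0/1, 0/1 + 1/1*2/5) = [0/1, 2/5) <- contains code 17/125
  'c': [0/1 + 1/1*2/5, 0/1 + 1/1*1/2) = [2/5, 1/2)
  'a': [0/1 + 1/1*1/2, 0/1 + 1/1*7/10) = [1/2, 7/10)
  'd': [0/1 + 1/1*7/10, 0/1 + 1/1*1/1) = [7/10, 1/1)
  emit 'b', narrow to [0/1, 2/5)
Step 2: interval [0/1, 2/5), width = 2/5 - 0/1 = 2/5
  'b': [0/1 + 2/5*0/1, 0/1 + 2/5*2/5) = [0/1, 4/25) <- contains code 17/125
  'c': [0/1 + 2/5*2/5, 0/1 + 2/5*1/2) = [4/25, 1/5)
  'a': [0/1 + 2/5*1/2, 0/1 + 2/5*7/10) = [1/5, 7/25)
  'd': [0/1 + 2/5*7/10, 0/1 + 2/5*1/1) = [7/25, 2/5)
  emit 'b', narrow to [0/1, 4/25)
Step 3: interval [0/1, 4/25), width = 4/25 - 0/1 = 4/25
  'b': [0/1 + 4/25*0/1, 0/1 + 4/25*2/5) = [0/1, 8/125)
  'c': [0/1 + 4/25*2/5, 0/1 + 4/25*1/2) = [8/125, 2/25)
  'a': [0/1 + 4/25*1/2, 0/1 + 4/25*7/10) = [2/25, 14/125)
  'd': [0/1 + 4/25*7/10, 0/1 + 4/25*1/1) = [14/125, 4/25) <- contains code 17/125
  emit 'd', narrow to [14/125, 4/25)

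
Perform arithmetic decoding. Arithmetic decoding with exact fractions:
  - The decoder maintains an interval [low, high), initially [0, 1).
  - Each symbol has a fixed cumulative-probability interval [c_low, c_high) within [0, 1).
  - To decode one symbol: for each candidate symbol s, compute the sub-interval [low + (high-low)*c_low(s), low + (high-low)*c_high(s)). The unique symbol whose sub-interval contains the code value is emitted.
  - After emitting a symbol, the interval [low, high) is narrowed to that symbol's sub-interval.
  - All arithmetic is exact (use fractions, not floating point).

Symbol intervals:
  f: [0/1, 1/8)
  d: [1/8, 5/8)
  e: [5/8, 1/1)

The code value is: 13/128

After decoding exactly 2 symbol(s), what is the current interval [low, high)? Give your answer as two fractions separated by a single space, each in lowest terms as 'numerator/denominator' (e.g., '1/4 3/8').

Step 1: interval [0/1, 1/1), width = 1/1 - 0/1 = 1/1
  'f': [0/1 + 1/1*0/1, 0/1 + 1/1*1/8) = [0/1, 1/8) <- contains code 13/128
  'd': [0/1 + 1/1*1/8, 0/1 + 1/1*5/8) = [1/8, 5/8)
  'e': [0/1 + 1/1*5/8, 0/1 + 1/1*1/1) = [5/8, 1/1)
  emit 'f', narrow to [0/1, 1/8)
Step 2: interval [0/1, 1/8), width = 1/8 - 0/1 = 1/8
  'f': [0/1 + 1/8*0/1, 0/1 + 1/8*1/8) = [0/1, 1/64)
  'd': [0/1 + 1/8*1/8, 0/1 + 1/8*5/8) = [1/64, 5/64)
  'e': [0/1 + 1/8*5/8, 0/1 + 1/8*1/1) = [5/64, 1/8) <- contains code 13/128
  emit 'e', narrow to [5/64, 1/8)

Answer: 5/64 1/8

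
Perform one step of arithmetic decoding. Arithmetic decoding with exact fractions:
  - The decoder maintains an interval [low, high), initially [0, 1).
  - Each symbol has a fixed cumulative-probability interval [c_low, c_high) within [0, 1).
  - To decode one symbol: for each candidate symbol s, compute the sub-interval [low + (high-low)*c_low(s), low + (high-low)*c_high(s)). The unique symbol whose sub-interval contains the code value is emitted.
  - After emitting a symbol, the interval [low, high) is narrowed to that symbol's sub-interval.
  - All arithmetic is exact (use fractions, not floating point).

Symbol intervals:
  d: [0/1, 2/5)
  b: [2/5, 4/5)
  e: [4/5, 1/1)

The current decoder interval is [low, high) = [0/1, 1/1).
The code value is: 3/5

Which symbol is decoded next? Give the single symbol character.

Interval width = high − low = 1/1 − 0/1 = 1/1
Scaled code = (code − low) / width = (3/5 − 0/1) / 1/1 = 3/5
  d: [0/1, 2/5) 
  b: [2/5, 4/5) ← scaled code falls here ✓
  e: [4/5, 1/1) 

Answer: b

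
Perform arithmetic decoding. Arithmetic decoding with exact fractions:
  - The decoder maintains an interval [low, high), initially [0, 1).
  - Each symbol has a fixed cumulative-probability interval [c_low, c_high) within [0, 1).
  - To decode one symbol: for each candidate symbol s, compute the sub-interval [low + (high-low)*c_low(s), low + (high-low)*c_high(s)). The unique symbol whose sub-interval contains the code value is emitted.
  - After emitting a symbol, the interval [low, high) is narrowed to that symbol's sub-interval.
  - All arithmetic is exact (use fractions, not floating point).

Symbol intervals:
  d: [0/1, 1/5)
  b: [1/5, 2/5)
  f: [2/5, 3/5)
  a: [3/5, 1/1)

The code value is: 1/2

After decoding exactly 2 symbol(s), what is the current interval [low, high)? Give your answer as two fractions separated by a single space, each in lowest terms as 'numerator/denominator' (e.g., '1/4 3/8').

Answer: 12/25 13/25

Derivation:
Step 1: interval [0/1, 1/1), width = 1/1 - 0/1 = 1/1
  'd': [0/1 + 1/1*0/1, 0/1 + 1/1*1/5) = [0/1, 1/5)
  'b': [0/1 + 1/1*1/5, 0/1 + 1/1*2/5) = [1/5, 2/5)
  'f': [0/1 + 1/1*2/5, 0/1 + 1/1*3/5) = [2/5, 3/5) <- contains code 1/2
  'a': [0/1 + 1/1*3/5, 0/1 + 1/1*1/1) = [3/5, 1/1)
  emit 'f', narrow to [2/5, 3/5)
Step 2: interval [2/5, 3/5), width = 3/5 - 2/5 = 1/5
  'd': [2/5 + 1/5*0/1, 2/5 + 1/5*1/5) = [2/5, 11/25)
  'b': [2/5 + 1/5*1/5, 2/5 + 1/5*2/5) = [11/25, 12/25)
  'f': [2/5 + 1/5*2/5, 2/5 + 1/5*3/5) = [12/25, 13/25) <- contains code 1/2
  'a': [2/5 + 1/5*3/5, 2/5 + 1/5*1/1) = [13/25, 3/5)
  emit 'f', narrow to [12/25, 13/25)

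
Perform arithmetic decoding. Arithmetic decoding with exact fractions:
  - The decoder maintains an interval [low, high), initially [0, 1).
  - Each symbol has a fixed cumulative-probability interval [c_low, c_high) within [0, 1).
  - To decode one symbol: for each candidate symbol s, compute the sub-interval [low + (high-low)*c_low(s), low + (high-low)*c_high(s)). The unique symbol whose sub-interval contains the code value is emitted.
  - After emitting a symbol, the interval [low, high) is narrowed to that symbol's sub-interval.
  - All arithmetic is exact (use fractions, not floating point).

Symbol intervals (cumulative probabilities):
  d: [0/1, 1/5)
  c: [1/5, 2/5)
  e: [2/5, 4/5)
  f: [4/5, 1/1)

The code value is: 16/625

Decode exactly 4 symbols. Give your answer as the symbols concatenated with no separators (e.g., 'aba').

Answer: ddee

Derivation:
Step 1: interval [0/1, 1/1), width = 1/1 - 0/1 = 1/1
  'd': [0/1 + 1/1*0/1, 0/1 + 1/1*1/5) = [0/1, 1/5) <- contains code 16/625
  'c': [0/1 + 1/1*1/5, 0/1 + 1/1*2/5) = [1/5, 2/5)
  'e': [0/1 + 1/1*2/5, 0/1 + 1/1*4/5) = [2/5, 4/5)
  'f': [0/1 + 1/1*4/5, 0/1 + 1/1*1/1) = [4/5, 1/1)
  emit 'd', narrow to [0/1, 1/5)
Step 2: interval [0/1, 1/5), width = 1/5 - 0/1 = 1/5
  'd': [0/1 + 1/5*0/1, 0/1 + 1/5*1/5) = [0/1, 1/25) <- contains code 16/625
  'c': [0/1 + 1/5*1/5, 0/1 + 1/5*2/5) = [1/25, 2/25)
  'e': [0/1 + 1/5*2/5, 0/1 + 1/5*4/5) = [2/25, 4/25)
  'f': [0/1 + 1/5*4/5, 0/1 + 1/5*1/1) = [4/25, 1/5)
  emit 'd', narrow to [0/1, 1/25)
Step 3: interval [0/1, 1/25), width = 1/25 - 0/1 = 1/25
  'd': [0/1 + 1/25*0/1, 0/1 + 1/25*1/5) = [0/1, 1/125)
  'c': [0/1 + 1/25*1/5, 0/1 + 1/25*2/5) = [1/125, 2/125)
  'e': [0/1 + 1/25*2/5, 0/1 + 1/25*4/5) = [2/125, 4/125) <- contains code 16/625
  'f': [0/1 + 1/25*4/5, 0/1 + 1/25*1/1) = [4/125, 1/25)
  emit 'e', narrow to [2/125, 4/125)
Step 4: interval [2/125, 4/125), width = 4/125 - 2/125 = 2/125
  'd': [2/125 + 2/125*0/1, 2/125 + 2/125*1/5) = [2/125, 12/625)
  'c': [2/125 + 2/125*1/5, 2/125 + 2/125*2/5) = [12/625, 14/625)
  'e': [2/125 + 2/125*2/5, 2/125 + 2/125*4/5) = [14/625, 18/625) <- contains code 16/625
  'f': [2/125 + 2/125*4/5, 2/125 + 2/125*1/1) = [18/625, 4/125)
  emit 'e', narrow to [14/625, 18/625)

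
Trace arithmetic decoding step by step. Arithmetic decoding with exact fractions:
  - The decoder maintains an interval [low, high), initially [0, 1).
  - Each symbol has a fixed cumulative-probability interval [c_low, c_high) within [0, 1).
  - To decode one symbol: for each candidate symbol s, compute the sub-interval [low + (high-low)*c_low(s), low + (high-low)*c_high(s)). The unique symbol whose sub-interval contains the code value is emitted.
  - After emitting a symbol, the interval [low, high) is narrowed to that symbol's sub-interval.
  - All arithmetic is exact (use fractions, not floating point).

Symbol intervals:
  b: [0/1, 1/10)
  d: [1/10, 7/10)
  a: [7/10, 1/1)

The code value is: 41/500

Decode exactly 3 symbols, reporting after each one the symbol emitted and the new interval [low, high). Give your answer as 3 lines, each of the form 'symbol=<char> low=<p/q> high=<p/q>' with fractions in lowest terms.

Step 1: interval [0/1, 1/1), width = 1/1 - 0/1 = 1/1
  'b': [0/1 + 1/1*0/1, 0/1 + 1/1*1/10) = [0/1, 1/10) <- contains code 41/500
  'd': [0/1 + 1/1*1/10, 0/1 + 1/1*7/10) = [1/10, 7/10)
  'a': [0/1 + 1/1*7/10, 0/1 + 1/1*1/1) = [7/10, 1/1)
  emit 'b', narrow to [0/1, 1/10)
Step 2: interval [0/1, 1/10), width = 1/10 - 0/1 = 1/10
  'b': [0/1 + 1/10*0/1, 0/1 + 1/10*1/10) = [0/1, 1/100)
  'd': [0/1 + 1/10*1/10, 0/1 + 1/10*7/10) = [1/100, 7/100)
  'a': [0/1 + 1/10*7/10, 0/1 + 1/10*1/1) = [7/100, 1/10) <- contains code 41/500
  emit 'a', narrow to [7/100, 1/10)
Step 3: interval [7/100, 1/10), width = 1/10 - 7/100 = 3/100
  'b': [7/100 + 3/100*0/1, 7/100 + 3/100*1/10) = [7/100, 73/1000)
  'd': [7/100 + 3/100*1/10, 7/100 + 3/100*7/10) = [73/1000, 91/1000) <- contains code 41/500
  'a': [7/100 + 3/100*7/10, 7/100 + 3/100*1/1) = [91/1000, 1/10)
  emit 'd', narrow to [73/1000, 91/1000)

Answer: symbol=b low=0/1 high=1/10
symbol=a low=7/100 high=1/10
symbol=d low=73/1000 high=91/1000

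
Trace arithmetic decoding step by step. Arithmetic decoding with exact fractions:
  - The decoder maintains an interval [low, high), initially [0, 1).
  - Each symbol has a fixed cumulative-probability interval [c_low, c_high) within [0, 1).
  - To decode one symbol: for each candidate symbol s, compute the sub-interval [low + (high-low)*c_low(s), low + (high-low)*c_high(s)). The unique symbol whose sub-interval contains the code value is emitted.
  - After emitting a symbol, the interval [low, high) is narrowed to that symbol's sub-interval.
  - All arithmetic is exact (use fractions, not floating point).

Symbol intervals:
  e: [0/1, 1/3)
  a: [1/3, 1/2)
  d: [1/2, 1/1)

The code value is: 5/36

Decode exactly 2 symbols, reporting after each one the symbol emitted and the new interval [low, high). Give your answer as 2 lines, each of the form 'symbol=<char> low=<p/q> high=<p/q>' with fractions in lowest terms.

Step 1: interval [0/1, 1/1), width = 1/1 - 0/1 = 1/1
  'e': [0/1 + 1/1*0/1, 0/1 + 1/1*1/3) = [0/1, 1/3) <- contains code 5/36
  'a': [0/1 + 1/1*1/3, 0/1 + 1/1*1/2) = [1/3, 1/2)
  'd': [0/1 + 1/1*1/2, 0/1 + 1/1*1/1) = [1/2, 1/1)
  emit 'e', narrow to [0/1, 1/3)
Step 2: interval [0/1, 1/3), width = 1/3 - 0/1 = 1/3
  'e': [0/1 + 1/3*0/1, 0/1 + 1/3*1/3) = [0/1, 1/9)
  'a': [0/1 + 1/3*1/3, 0/1 + 1/3*1/2) = [1/9, 1/6) <- contains code 5/36
  'd': [0/1 + 1/3*1/2, 0/1 + 1/3*1/1) = [1/6, 1/3)
  emit 'a', narrow to [1/9, 1/6)

Answer: symbol=e low=0/1 high=1/3
symbol=a low=1/9 high=1/6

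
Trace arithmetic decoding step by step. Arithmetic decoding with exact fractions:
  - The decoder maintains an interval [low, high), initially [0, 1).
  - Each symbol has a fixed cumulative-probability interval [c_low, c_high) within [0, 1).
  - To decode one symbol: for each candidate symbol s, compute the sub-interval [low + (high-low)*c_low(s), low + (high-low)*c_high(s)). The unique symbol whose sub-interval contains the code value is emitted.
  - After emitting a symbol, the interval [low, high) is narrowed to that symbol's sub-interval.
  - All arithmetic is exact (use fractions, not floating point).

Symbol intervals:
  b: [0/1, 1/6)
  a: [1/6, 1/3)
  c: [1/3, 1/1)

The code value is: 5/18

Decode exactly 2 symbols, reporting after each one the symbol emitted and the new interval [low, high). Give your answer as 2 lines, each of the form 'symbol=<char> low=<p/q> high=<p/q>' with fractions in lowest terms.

Step 1: interval [0/1, 1/1), width = 1/1 - 0/1 = 1/1
  'b': [0/1 + 1/1*0/1, 0/1 + 1/1*1/6) = [0/1, 1/6)
  'a': [0/1 + 1/1*1/6, 0/1 + 1/1*1/3) = [1/6, 1/3) <- contains code 5/18
  'c': [0/1 + 1/1*1/3, 0/1 + 1/1*1/1) = [1/3, 1/1)
  emit 'a', narrow to [1/6, 1/3)
Step 2: interval [1/6, 1/3), width = 1/3 - 1/6 = 1/6
  'b': [1/6 + 1/6*0/1, 1/6 + 1/6*1/6) = [1/6, 7/36)
  'a': [1/6 + 1/6*1/6, 1/6 + 1/6*1/3) = [7/36, 2/9)
  'c': [1/6 + 1/6*1/3, 1/6 + 1/6*1/1) = [2/9, 1/3) <- contains code 5/18
  emit 'c', narrow to [2/9, 1/3)

Answer: symbol=a low=1/6 high=1/3
symbol=c low=2/9 high=1/3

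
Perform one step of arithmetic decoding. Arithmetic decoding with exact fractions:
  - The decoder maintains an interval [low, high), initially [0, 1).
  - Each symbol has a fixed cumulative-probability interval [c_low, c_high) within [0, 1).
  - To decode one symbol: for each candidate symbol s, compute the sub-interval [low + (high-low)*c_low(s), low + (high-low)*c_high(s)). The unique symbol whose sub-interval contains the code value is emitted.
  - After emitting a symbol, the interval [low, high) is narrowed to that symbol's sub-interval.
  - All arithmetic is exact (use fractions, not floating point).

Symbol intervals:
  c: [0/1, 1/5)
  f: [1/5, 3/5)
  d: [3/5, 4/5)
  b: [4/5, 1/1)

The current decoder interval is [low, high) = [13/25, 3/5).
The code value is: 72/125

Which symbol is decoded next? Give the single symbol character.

Answer: d

Derivation:
Interval width = high − low = 3/5 − 13/25 = 2/25
Scaled code = (code − low) / width = (72/125 − 13/25) / 2/25 = 7/10
  c: [0/1, 1/5) 
  f: [1/5, 3/5) 
  d: [3/5, 4/5) ← scaled code falls here ✓
  b: [4/5, 1/1) 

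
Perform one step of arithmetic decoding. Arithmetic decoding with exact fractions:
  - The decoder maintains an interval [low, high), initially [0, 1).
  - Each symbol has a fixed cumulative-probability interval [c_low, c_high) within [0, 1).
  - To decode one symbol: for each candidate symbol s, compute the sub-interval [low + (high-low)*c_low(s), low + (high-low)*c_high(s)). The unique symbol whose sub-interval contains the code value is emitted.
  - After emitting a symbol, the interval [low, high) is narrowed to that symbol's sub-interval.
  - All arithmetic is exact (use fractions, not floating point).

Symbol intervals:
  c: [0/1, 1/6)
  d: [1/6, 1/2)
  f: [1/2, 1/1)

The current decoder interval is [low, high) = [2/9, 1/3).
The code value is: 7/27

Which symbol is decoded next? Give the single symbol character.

Answer: d

Derivation:
Interval width = high − low = 1/3 − 2/9 = 1/9
Scaled code = (code − low) / width = (7/27 − 2/9) / 1/9 = 1/3
  c: [0/1, 1/6) 
  d: [1/6, 1/2) ← scaled code falls here ✓
  f: [1/2, 1/1) 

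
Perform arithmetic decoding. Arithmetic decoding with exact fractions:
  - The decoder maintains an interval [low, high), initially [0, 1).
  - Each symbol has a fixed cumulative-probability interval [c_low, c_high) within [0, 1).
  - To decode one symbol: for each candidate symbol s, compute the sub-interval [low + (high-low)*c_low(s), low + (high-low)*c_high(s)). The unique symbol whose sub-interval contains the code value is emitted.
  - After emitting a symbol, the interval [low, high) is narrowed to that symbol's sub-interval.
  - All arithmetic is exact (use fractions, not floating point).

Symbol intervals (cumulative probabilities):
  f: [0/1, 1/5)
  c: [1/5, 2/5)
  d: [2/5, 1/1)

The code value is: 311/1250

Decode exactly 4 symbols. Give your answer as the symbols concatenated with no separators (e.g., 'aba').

Answer: cccf

Derivation:
Step 1: interval [0/1, 1/1), width = 1/1 - 0/1 = 1/1
  'f': [0/1 + 1/1*0/1, 0/1 + 1/1*1/5) = [0/1, 1/5)
  'c': [0/1 + 1/1*1/5, 0/1 + 1/1*2/5) = [1/5, 2/5) <- contains code 311/1250
  'd': [0/1 + 1/1*2/5, 0/1 + 1/1*1/1) = [2/5, 1/1)
  emit 'c', narrow to [1/5, 2/5)
Step 2: interval [1/5, 2/5), width = 2/5 - 1/5 = 1/5
  'f': [1/5 + 1/5*0/1, 1/5 + 1/5*1/5) = [1/5, 6/25)
  'c': [1/5 + 1/5*1/5, 1/5 + 1/5*2/5) = [6/25, 7/25) <- contains code 311/1250
  'd': [1/5 + 1/5*2/5, 1/5 + 1/5*1/1) = [7/25, 2/5)
  emit 'c', narrow to [6/25, 7/25)
Step 3: interval [6/25, 7/25), width = 7/25 - 6/25 = 1/25
  'f': [6/25 + 1/25*0/1, 6/25 + 1/25*1/5) = [6/25, 31/125)
  'c': [6/25 + 1/25*1/5, 6/25 + 1/25*2/5) = [31/125, 32/125) <- contains code 311/1250
  'd': [6/25 + 1/25*2/5, 6/25 + 1/25*1/1) = [32/125, 7/25)
  emit 'c', narrow to [31/125, 32/125)
Step 4: interval [31/125, 32/125), width = 32/125 - 31/125 = 1/125
  'f': [31/125 + 1/125*0/1, 31/125 + 1/125*1/5) = [31/125, 156/625) <- contains code 311/1250
  'c': [31/125 + 1/125*1/5, 31/125 + 1/125*2/5) = [156/625, 157/625)
  'd': [31/125 + 1/125*2/5, 31/125 + 1/125*1/1) = [157/625, 32/125)
  emit 'f', narrow to [31/125, 156/625)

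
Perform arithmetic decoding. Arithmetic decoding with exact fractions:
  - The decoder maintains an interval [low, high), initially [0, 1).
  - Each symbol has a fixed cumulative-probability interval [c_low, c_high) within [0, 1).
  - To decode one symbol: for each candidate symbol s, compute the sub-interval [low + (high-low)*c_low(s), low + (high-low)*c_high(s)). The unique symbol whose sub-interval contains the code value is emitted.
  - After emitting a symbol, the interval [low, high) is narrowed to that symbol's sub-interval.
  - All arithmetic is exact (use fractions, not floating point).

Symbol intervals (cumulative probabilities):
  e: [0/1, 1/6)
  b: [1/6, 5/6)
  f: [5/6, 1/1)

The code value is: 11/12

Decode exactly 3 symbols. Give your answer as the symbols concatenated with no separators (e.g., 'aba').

Step 1: interval [0/1, 1/1), width = 1/1 - 0/1 = 1/1
  'e': [0/1 + 1/1*0/1, 0/1 + 1/1*1/6) = [0/1, 1/6)
  'b': [0/1 + 1/1*1/6, 0/1 + 1/1*5/6) = [1/6, 5/6)
  'f': [0/1 + 1/1*5/6, 0/1 + 1/1*1/1) = [5/6, 1/1) <- contains code 11/12
  emit 'f', narrow to [5/6, 1/1)
Step 2: interval [5/6, 1/1), width = 1/1 - 5/6 = 1/6
  'e': [5/6 + 1/6*0/1, 5/6 + 1/6*1/6) = [5/6, 31/36)
  'b': [5/6 + 1/6*1/6, 5/6 + 1/6*5/6) = [31/36, 35/36) <- contains code 11/12
  'f': [5/6 + 1/6*5/6, 5/6 + 1/6*1/1) = [35/36, 1/1)
  emit 'b', narrow to [31/36, 35/36)
Step 3: interval [31/36, 35/36), width = 35/36 - 31/36 = 1/9
  'e': [31/36 + 1/9*0/1, 31/36 + 1/9*1/6) = [31/36, 95/108)
  'b': [31/36 + 1/9*1/6, 31/36 + 1/9*5/6) = [95/108, 103/108) <- contains code 11/12
  'f': [31/36 + 1/9*5/6, 31/36 + 1/9*1/1) = [103/108, 35/36)
  emit 'b', narrow to [95/108, 103/108)

Answer: fbb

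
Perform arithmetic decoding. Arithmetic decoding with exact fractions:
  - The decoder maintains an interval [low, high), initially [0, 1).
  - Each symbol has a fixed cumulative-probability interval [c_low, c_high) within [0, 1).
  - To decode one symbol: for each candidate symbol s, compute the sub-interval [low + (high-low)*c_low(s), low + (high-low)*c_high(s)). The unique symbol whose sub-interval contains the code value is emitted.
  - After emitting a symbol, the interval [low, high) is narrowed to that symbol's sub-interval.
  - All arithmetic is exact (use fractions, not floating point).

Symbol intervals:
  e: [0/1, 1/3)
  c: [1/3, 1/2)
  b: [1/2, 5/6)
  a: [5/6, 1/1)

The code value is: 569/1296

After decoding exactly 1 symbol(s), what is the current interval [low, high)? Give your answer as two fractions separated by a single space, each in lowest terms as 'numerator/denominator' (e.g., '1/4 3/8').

Answer: 1/3 1/2

Derivation:
Step 1: interval [0/1, 1/1), width = 1/1 - 0/1 = 1/1
  'e': [0/1 + 1/1*0/1, 0/1 + 1/1*1/3) = [0/1, 1/3)
  'c': [0/1 + 1/1*1/3, 0/1 + 1/1*1/2) = [1/3, 1/2) <- contains code 569/1296
  'b': [0/1 + 1/1*1/2, 0/1 + 1/1*5/6) = [1/2, 5/6)
  'a': [0/1 + 1/1*5/6, 0/1 + 1/1*1/1) = [5/6, 1/1)
  emit 'c', narrow to [1/3, 1/2)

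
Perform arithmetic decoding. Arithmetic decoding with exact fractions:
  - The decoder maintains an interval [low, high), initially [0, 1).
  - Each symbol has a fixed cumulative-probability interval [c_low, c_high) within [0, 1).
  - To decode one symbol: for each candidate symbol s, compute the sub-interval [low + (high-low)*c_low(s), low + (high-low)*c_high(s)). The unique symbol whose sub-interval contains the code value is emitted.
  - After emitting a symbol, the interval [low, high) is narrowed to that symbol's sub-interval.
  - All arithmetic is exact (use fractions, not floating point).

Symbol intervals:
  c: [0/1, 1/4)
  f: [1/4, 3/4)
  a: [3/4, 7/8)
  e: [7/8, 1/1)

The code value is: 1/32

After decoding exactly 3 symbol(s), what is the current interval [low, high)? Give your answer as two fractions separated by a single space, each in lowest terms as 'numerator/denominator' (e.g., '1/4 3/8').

Step 1: interval [0/1, 1/1), width = 1/1 - 0/1 = 1/1
  'c': [0/1 + 1/1*0/1, 0/1 + 1/1*1/4) = [0/1, 1/4) <- contains code 1/32
  'f': [0/1 + 1/1*1/4, 0/1 + 1/1*3/4) = [1/4, 3/4)
  'a': [0/1 + 1/1*3/4, 0/1 + 1/1*7/8) = [3/4, 7/8)
  'e': [0/1 + 1/1*7/8, 0/1 + 1/1*1/1) = [7/8, 1/1)
  emit 'c', narrow to [0/1, 1/4)
Step 2: interval [0/1, 1/4), width = 1/4 - 0/1 = 1/4
  'c': [0/1 + 1/4*0/1, 0/1 + 1/4*1/4) = [0/1, 1/16) <- contains code 1/32
  'f': [0/1 + 1/4*1/4, 0/1 + 1/4*3/4) = [1/16, 3/16)
  'a': [0/1 + 1/4*3/4, 0/1 + 1/4*7/8) = [3/16, 7/32)
  'e': [0/1 + 1/4*7/8, 0/1 + 1/4*1/1) = [7/32, 1/4)
  emit 'c', narrow to [0/1, 1/16)
Step 3: interval [0/1, 1/16), width = 1/16 - 0/1 = 1/16
  'c': [0/1 + 1/16*0/1, 0/1 + 1/16*1/4) = [0/1, 1/64)
  'f': [0/1 + 1/16*1/4, 0/1 + 1/16*3/4) = [1/64, 3/64) <- contains code 1/32
  'a': [0/1 + 1/16*3/4, 0/1 + 1/16*7/8) = [3/64, 7/128)
  'e': [0/1 + 1/16*7/8, 0/1 + 1/16*1/1) = [7/128, 1/16)
  emit 'f', narrow to [1/64, 3/64)

Answer: 1/64 3/64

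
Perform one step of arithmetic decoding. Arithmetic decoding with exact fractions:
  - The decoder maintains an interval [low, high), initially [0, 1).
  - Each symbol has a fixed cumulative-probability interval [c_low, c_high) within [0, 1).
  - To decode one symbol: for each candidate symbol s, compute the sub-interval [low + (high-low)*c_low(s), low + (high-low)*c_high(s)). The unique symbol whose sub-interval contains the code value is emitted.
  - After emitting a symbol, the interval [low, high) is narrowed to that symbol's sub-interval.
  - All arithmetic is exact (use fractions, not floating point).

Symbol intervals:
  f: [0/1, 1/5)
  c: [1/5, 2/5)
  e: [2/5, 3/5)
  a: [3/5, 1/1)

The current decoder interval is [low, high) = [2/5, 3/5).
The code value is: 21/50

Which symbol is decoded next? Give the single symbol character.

Interval width = high − low = 3/5 − 2/5 = 1/5
Scaled code = (code − low) / width = (21/50 − 2/5) / 1/5 = 1/10
  f: [0/1, 1/5) ← scaled code falls here ✓
  c: [1/5, 2/5) 
  e: [2/5, 3/5) 
  a: [3/5, 1/1) 

Answer: f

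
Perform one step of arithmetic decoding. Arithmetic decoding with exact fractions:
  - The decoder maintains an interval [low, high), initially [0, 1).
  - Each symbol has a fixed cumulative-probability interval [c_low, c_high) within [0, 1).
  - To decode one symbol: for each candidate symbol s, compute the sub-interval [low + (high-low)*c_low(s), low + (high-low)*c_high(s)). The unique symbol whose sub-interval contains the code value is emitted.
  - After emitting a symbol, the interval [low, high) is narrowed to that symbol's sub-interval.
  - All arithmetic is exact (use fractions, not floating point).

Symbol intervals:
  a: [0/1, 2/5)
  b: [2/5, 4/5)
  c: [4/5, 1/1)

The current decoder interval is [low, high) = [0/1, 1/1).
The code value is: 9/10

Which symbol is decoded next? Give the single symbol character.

Interval width = high − low = 1/1 − 0/1 = 1/1
Scaled code = (code − low) / width = (9/10 − 0/1) / 1/1 = 9/10
  a: [0/1, 2/5) 
  b: [2/5, 4/5) 
  c: [4/5, 1/1) ← scaled code falls here ✓

Answer: c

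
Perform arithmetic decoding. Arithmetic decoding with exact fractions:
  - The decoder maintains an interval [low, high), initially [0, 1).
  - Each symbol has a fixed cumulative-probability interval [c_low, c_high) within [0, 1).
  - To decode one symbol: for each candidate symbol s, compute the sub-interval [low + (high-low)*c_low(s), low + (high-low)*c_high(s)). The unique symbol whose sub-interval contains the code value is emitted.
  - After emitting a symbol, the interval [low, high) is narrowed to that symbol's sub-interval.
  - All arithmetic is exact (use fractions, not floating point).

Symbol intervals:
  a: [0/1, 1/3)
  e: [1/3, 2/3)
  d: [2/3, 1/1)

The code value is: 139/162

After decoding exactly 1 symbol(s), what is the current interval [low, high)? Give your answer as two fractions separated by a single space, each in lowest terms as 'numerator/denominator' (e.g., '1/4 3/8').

Step 1: interval [0/1, 1/1), width = 1/1 - 0/1 = 1/1
  'a': [0/1 + 1/1*0/1, 0/1 + 1/1*1/3) = [0/1, 1/3)
  'e': [0/1 + 1/1*1/3, 0/1 + 1/1*2/3) = [1/3, 2/3)
  'd': [0/1 + 1/1*2/3, 0/1 + 1/1*1/1) = [2/3, 1/1) <- contains code 139/162
  emit 'd', narrow to [2/3, 1/1)

Answer: 2/3 1/1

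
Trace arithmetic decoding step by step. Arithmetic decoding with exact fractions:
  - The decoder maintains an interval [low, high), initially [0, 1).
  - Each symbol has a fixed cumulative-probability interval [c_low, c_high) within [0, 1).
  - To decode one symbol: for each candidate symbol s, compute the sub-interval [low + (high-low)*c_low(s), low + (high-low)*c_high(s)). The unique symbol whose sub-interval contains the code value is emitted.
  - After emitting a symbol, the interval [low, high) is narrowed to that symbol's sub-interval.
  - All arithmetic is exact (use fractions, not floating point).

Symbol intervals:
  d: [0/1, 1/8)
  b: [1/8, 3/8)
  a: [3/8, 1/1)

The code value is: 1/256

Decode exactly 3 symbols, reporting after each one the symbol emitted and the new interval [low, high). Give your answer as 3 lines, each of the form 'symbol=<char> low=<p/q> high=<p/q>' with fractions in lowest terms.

Step 1: interval [0/1, 1/1), width = 1/1 - 0/1 = 1/1
  'd': [0/1 + 1/1*0/1, 0/1 + 1/1*1/8) = [0/1, 1/8) <- contains code 1/256
  'b': [0/1 + 1/1*1/8, 0/1 + 1/1*3/8) = [1/8, 3/8)
  'a': [0/1 + 1/1*3/8, 0/1 + 1/1*1/1) = [3/8, 1/1)
  emit 'd', narrow to [0/1, 1/8)
Step 2: interval [0/1, 1/8), width = 1/8 - 0/1 = 1/8
  'd': [0/1 + 1/8*0/1, 0/1 + 1/8*1/8) = [0/1, 1/64) <- contains code 1/256
  'b': [0/1 + 1/8*1/8, 0/1 + 1/8*3/8) = [1/64, 3/64)
  'a': [0/1 + 1/8*3/8, 0/1 + 1/8*1/1) = [3/64, 1/8)
  emit 'd', narrow to [0/1, 1/64)
Step 3: interval [0/1, 1/64), width = 1/64 - 0/1 = 1/64
  'd': [0/1 + 1/64*0/1, 0/1 + 1/64*1/8) = [0/1, 1/512)
  'b': [0/1 + 1/64*1/8, 0/1 + 1/64*3/8) = [1/512, 3/512) <- contains code 1/256
  'a': [0/1 + 1/64*3/8, 0/1 + 1/64*1/1) = [3/512, 1/64)
  emit 'b', narrow to [1/512, 3/512)

Answer: symbol=d low=0/1 high=1/8
symbol=d low=0/1 high=1/64
symbol=b low=1/512 high=3/512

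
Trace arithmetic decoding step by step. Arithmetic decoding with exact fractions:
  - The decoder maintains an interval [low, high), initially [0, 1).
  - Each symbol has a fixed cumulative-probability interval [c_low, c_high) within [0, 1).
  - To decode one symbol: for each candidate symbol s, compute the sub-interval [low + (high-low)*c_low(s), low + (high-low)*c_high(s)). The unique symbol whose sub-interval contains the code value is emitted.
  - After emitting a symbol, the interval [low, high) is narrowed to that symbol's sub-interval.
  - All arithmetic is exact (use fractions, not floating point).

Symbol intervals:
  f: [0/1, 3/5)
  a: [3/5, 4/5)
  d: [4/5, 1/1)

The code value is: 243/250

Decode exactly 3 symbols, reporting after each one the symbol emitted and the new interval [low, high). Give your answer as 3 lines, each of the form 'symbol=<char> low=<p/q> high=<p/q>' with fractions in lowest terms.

Step 1: interval [0/1, 1/1), width = 1/1 - 0/1 = 1/1
  'f': [0/1 + 1/1*0/1, 0/1 + 1/1*3/5) = [0/1, 3/5)
  'a': [0/1 + 1/1*3/5, 0/1 + 1/1*4/5) = [3/5, 4/5)
  'd': [0/1 + 1/1*4/5, 0/1 + 1/1*1/1) = [4/5, 1/1) <- contains code 243/250
  emit 'd', narrow to [4/5, 1/1)
Step 2: interval [4/5, 1/1), width = 1/1 - 4/5 = 1/5
  'f': [4/5 + 1/5*0/1, 4/5 + 1/5*3/5) = [4/5, 23/25)
  'a': [4/5 + 1/5*3/5, 4/5 + 1/5*4/5) = [23/25, 24/25)
  'd': [4/5 + 1/5*4/5, 4/5 + 1/5*1/1) = [24/25, 1/1) <- contains code 243/250
  emit 'd', narrow to [24/25, 1/1)
Step 3: interval [24/25, 1/1), width = 1/1 - 24/25 = 1/25
  'f': [24/25 + 1/25*0/1, 24/25 + 1/25*3/5) = [24/25, 123/125) <- contains code 243/250
  'a': [24/25 + 1/25*3/5, 24/25 + 1/25*4/5) = [123/125, 124/125)
  'd': [24/25 + 1/25*4/5, 24/25 + 1/25*1/1) = [124/125, 1/1)
  emit 'f', narrow to [24/25, 123/125)

Answer: symbol=d low=4/5 high=1/1
symbol=d low=24/25 high=1/1
symbol=f low=24/25 high=123/125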